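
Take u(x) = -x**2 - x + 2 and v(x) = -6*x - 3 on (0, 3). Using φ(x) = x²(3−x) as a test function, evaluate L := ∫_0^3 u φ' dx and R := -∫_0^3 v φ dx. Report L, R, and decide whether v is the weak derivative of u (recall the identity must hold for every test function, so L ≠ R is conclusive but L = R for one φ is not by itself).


LHS = 621/20, RHS = 1863/20. No, v is not the weak derivative of u.

u(x) = -x**2 - x + 2, classical derivative u'(x) = -2*x - 1.
φ(x) = x²(3−x), so φ'(x) = 3*x*(2 - x).
Note φ(0) = φ(3) = 0, so the boundary term u·φ vanishes.
LHS = ∫_0^3 u(x) φ'(x) dx = ∫_0^3 (3*x^4 - 3*x^3 - 12*x^2 + 12*x) dx. Term by term:
  ∫_0^3 3*x^4 dx = 729/5;  ∫_0^3 -3*x^3 dx = -243/4;  ∫_0^3 -12*x^2 dx = -108;
  ∫_0^3 12*x dx = 54.
Sum: 729/5 − 243/4 − 108 + 54 = 621/20.
So LHS = 621/20.
∫_0^3 v(x) φ(x) dx = ∫_0^3 (6*x^4 - 15*x^3 - 9*x^2) dx. Term by term:
  ∫_0^3 6*x^4 dx = 1458/5;  ∫_0^3 -15*x^3 dx = -1215/4;  ∫_0^3 -9*x^2 dx = -81.
Sum: 1458/5 − 1215/4 − 81 = -1863/20.
So RHS = -∫_0^3 v(x) φ(x) dx = 1863/20.
LHS − RHS = -621/10 ≠ 0, so the identity fails.
(For a valid weak derivative the identity must hold for EVERY test function, in particular this one. The failure shows v is NOT the weak derivative of u.)
Correct weak derivative would be u'(x) = -2*x - 1.


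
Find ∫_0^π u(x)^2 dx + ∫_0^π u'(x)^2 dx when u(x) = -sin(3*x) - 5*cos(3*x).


||u||_{H^1(0,π)}^2 = 130*π

u'(x) = 15*sin(3*x) - 3*cos(3*x).
Expand u² and (u')² and integrate term by term on (0, π), using: for integers n ≥ 1, ∫_0^π sin²(nx) dx = ∫_0^π cos²(nx) dx = π/2; for n ≠ n', ∫_0^π sin(nx)sin(n'x) dx = ∫_0^π cos(nx)cos(n'x) dx = 0; and by product-to-sum, ∫_0^π sin(nx)cos(n'x) dx = ½∫_0^π [sin((n+n')x) + sin((n−n')x)] dx, which is 0 when n+n' is even and 2n/(n²−n'²) when n+n' is odd (it need not vanish on (0, π)).
  u² squared terms: (-1)²·∫sin(3x)² dx = 1·π/2 = π/2;  (-5)²·∫cos(3x)² dx = 25·π/2 = 25*π/2.
  u² cross terms: 2·(-1)·(-5)·∫sin(3x)·cos(3x) dx = 10·(0) = 0.
  So ∫_0^π u² dx = π/2 + 25*π/2 + 0 = 13*π.
  (u')² squared terms: (-3)²·∫cos(3x)² dx = 9·π/2 = 9*π/2;  (15)²·∫sin(3x)² dx = 225·π/2 = 225*π/2.
  (u')² cross terms: 2·(-3)·(15)·∫cos(3x)·sin(3x) dx = -90·(0) = 0.
  So ∫_0^π (u')² dx = 9*π/2 + 225*π/2 + 0 = 117*π.
||u||_{H^1}^2 = (13*π) + (117*π) = 130*π.


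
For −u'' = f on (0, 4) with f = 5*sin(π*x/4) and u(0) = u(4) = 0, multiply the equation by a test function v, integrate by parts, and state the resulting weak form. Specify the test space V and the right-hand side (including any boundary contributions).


V = H^1_0(0, 4) (so v(0) = v(4) = 0); weak form: ∫_0^4 u'v' dx = ∫_0^4 (5*sin(π*x/4)) v dx for all v ∈ V.

Multiply both sides by a test function v and integrate from 0 to 4:
  ∫_0^4 −u''(x) v(x) dx = ∫_0^4 f(x) v(x) dx.
Integrate the LHS by parts once:
  ∫_0^4 −u'' v dx = −[u'(x) v(x)]_0^4 + ∫_0^4 u'(x) v'(x) dx.
Thus ∫_0^4 u'(x) v'(x) dx = ∫_0^4 f(x) v(x) dx + [u'(x) v(x)]_0^4.
Choose V so that boundary terms are either known or forced to vanish.
u is Dirichlet: u(0) = u(4) = 0. Let V = H^1_0(0, 4); then v(0) = v(4) = 0, and [u' v]_0^4 = 0.
Weak formulation: find u (satisfying any essential BC) such that ∫_0^4 u'(x) v'(x) dx = ∫_0^4 f v dx for all v ∈ V.
Substituting f(x) = 5*sin(π*x/4), the right-hand side is ∫_0^4 (5*sin(π*x/4)) v dx.


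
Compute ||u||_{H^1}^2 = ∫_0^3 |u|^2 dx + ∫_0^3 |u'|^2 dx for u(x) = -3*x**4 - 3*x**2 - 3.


||u||_{H^1}^2 = 2769201/35

The H^1 norm (squared) on an interval (0, L) is
  ||u||_{H^1}^2 = ∫_0^L u(x)^2 dx + ∫_0^L u'(x)^2 dx.
Compute u'(x) = -12*x**3 - 6*x.
Then u(x)^2 = 9*x**8 + 18*x**6 + 27*x**4 + 18*x**2 + 9 and u'(x)^2 = 144*x**6 + 144*x**4 + 36*x**2.
Integrate each monomial from 0 to 3 using ∫_0^3 c·x^n dx = c·3^(n+1)/(n+1):
  ∫_0^3 u(x)^2 dx = ∫_0^3 (9*x^8 + 18*x^6 + 27*x^4 + 18*x^2 + 9) dx. Term by term:
    ∫_0^3 9*x^8 dx = 19683;  ∫_0^3 18*x^6 dx = 39366/7;  ∫_0^3 27*x^4 dx = 6561/5;
    ∫_0^3 18*x^2 dx = 162;  ∫_0^3 9 dx = 27.
  Sum: 19683 + 39366/7 + 6561/5 + 162 + 27 = 938277/35.
  ∫_0^3 u'(x)^2 dx = ∫_0^3 (144*x^6 + 144*x^4 + 36*x^2) dx. Term by term:
    ∫_0^3 144*x^6 dx = 314928/7;  ∫_0^3 144*x^4 dx = 34992/5;  ∫_0^3 36*x^2 dx = 324.
  Sum: 314928/7 + 34992/5 + 324 = 1830924/35.
Adding: ||u||_{H^1}^2 = 938277/35 + 1830924/35 = 2769201/35.


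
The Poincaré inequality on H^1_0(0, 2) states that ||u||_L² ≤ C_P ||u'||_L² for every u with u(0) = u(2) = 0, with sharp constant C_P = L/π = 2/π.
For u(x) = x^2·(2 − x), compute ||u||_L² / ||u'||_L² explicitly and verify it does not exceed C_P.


||u||_L² / ||u'||_L² = sqrt(14)/7 < C_P = 2/π.

u(x) = x^2·(2 − x), so u'(x) = x*(4 - 3*x).
u(x) = x^2·(2 − x) vanishes at x = 0 and x = 2, so u ∈ H^1_0(0, 2). Differentiate via the product rule and integrate the resulting polynomials term by term.
  ∫_0^2 u² dx = ∫_0^2 (x^6 - 4*x^5 + 4*x^4) dx. Term by term:
    ∫_0^2 x^6 dx = 128/7;  ∫_0^2 -4*x^5 dx = -128/3;  ∫_0^2 4*x^4 dx = 128/5.
  Sum: 128/7 − 128/3 + 128/5 = 128/105.
  ∫_0^2 (u')² dx = ∫_0^2 (9*x^4 - 24*x^3 + 16*x^2) dx. Term by term:
    ∫_0^2 9*x^4 dx = 288/5;  ∫_0^2 -24*x^3 dx = -96;  ∫_0^2 16*x^2 dx = 128/3.
  Sum: 288/5 − 96 + 128/3 = 64/15.
∫_0^2 u² dx = 128/105, so ||u||_L² = 8*sqrt(210)/105.
∫_0^2 (u')² dx = 64/15, so ||u'||_L² = 8*sqrt(15)/15.
Ratio ||u||_L² / ||u'||_L² = sqrt(14)/7.
Sharp Poincaré constant on H^1_0(0, 2) is C_P = L/π = 2/π, achieved by sin(π/2·x).
A polynomial bump cannot attain the sharp Poincaré constant (only the first sine eigenfunction does), so the ratio is strictly less than C_P, consistent with ||u||_L² ≤ C_P ||u'||_L².


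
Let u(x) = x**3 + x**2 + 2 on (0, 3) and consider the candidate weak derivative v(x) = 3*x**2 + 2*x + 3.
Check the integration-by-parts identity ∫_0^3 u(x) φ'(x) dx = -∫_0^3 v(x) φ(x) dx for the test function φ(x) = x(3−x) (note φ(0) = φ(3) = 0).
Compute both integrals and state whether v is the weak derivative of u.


LHS = -999/20, RHS = -1269/20. No, v is not the weak derivative of u.

u(x) = x**3 + x**2 + 2, classical derivative u'(x) = 3*x**2 + 2*x.
φ(x) = x(3−x), so φ'(x) = 3 - 2*x.
Note φ(0) = φ(3) = 0, so the boundary term u·φ vanishes.
LHS = ∫_0^3 u(x) φ'(x) dx = ∫_0^3 (-2*x^4 + x^3 + 3*x^2 - 4*x + 6) dx. Term by term:
  ∫_0^3 -2*x^4 dx = -486/5;  ∫_0^3 x^3 dx = 81/4;  ∫_0^3 3*x^2 dx = 27;
  ∫_0^3 -4*x dx = -18;  ∫_0^3 6 dx = 18.
Sum: -486/5 + 81/4 + 27 − 18 + 18 = -999/20.
So LHS = -999/20.
∫_0^3 v(x) φ(x) dx = ∫_0^3 (-3*x^4 + 7*x^3 + 3*x^2 + 9*x) dx. Term by term:
  ∫_0^3 -3*x^4 dx = -729/5;  ∫_0^3 7*x^3 dx = 567/4;  ∫_0^3 3*x^2 dx = 27;
  ∫_0^3 9*x dx = 81/2.
Sum: -729/5 + 567/4 + 27 + 81/2 = 1269/20.
So RHS = -∫_0^3 v(x) φ(x) dx = -1269/20.
LHS − RHS = 27/2 ≠ 0, so the identity fails.
(For a valid weak derivative the identity must hold for EVERY test function, in particular this one. The failure shows v is NOT the weak derivative of u.)
Correct weak derivative would be u'(x) = 3*x**2 + 2*x.


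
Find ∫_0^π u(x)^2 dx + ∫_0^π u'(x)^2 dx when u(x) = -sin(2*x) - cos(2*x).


||u||_{H^1(0,π)}^2 = 5*π

u'(x) = 2*sin(2*x) - 2*cos(2*x).
Expand u² and (u')² and integrate term by term on (0, π), using: for integers n ≥ 1, ∫_0^π sin²(nx) dx = ∫_0^π cos²(nx) dx = π/2; for n ≠ n', ∫_0^π sin(nx)sin(n'x) dx = ∫_0^π cos(nx)cos(n'x) dx = 0; and by product-to-sum, ∫_0^π sin(nx)cos(n'x) dx = ½∫_0^π [sin((n+n')x) + sin((n−n')x)] dx, which is 0 when n+n' is even and 2n/(n²−n'²) when n+n' is odd (it need not vanish on (0, π)).
  u² squared terms: (-1)²·∫cos(2x)² dx = 1·π/2 = π/2;  (-1)²·∫sin(2x)² dx = 1·π/2 = π/2.
  u² cross terms: 2·(-1)·(-1)·∫cos(2x)·sin(2x) dx = 2·(0) = 0.
  So ∫_0^π u² dx = π/2 + π/2 + 0 = π.
  (u')² squared terms: (-2)²·∫cos(2x)² dx = 4·π/2 = 2*π;  (2)²·∫sin(2x)² dx = 4·π/2 = 2*π.
  (u')² cross terms: 2·(-2)·(2)·∫cos(2x)·sin(2x) dx = -8·(0) = 0.
  So ∫_0^π (u')² dx = 2*π + 2*π + 0 = 4*π.
||u||_{H^1}^2 = (π) + (4*π) = 5*π.


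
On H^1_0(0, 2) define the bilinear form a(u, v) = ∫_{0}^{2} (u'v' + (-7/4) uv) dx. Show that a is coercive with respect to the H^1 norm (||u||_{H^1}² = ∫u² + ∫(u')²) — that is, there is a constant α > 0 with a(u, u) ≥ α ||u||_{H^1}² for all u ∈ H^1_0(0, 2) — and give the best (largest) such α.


α = (-7 + π^2)/(4 + π^2)

Coercivity of a(·,·) on H^1_0(0, 2) means a(u, u) ≥ α ||u||_{H^1}² for every u ∈ H^1_0.
The interval has length L = 2, and Poincaré/coercivity depend only on L. Here a(u, u) = ∫(u')² + (-7/4)·∫u².
Here c = -7/4 < 0 with |c| < (π/L)² = π^2/4, so coercivity still holds. The condition a(u,u) ≥ α||u||_{H^1}² reads (1−α)∫(u')² ≥ (α−c)∫u². Any admissible α is ≤ 1 (rapidly oscillating u have ∫u²/∫(u')² → 0), and α = 1 would force 0 ≥ (1−c)∫u², impossible since c < 1; so 1−α > 0. By the sharp Poincaré inequality on H^1_0 of an interval of length L, ∫(u')² ≥ (π/L)²∫u² with equality for the first sine mode sin(π(x−x₀)/L) (x₀ the left endpoint), so the inequality holds for all u iff (1−α)(π/L)² ≥ α − c, i.e. α ≤ ((π/L)² + c)/((π/L)² + 1) = (1 + c(L/π)²)/(1 + (L/π)²). (Direct route, valid since c ≤ 0: Poincaré gives c∫u² ≥ c(L/π)²∫(u')², so a(u,u) ≥ (1 + c(L/π)²)∫(u')², while ||u||_{H^1}² ≤ (1 + (L/π)²)∫(u')²; dividing yields the same α.) With (π/L)² = π^2/4 and c = -7/4, the largest admissible constant is α = ((π/L)² + c)/((π/L)² + 1).
Simplifying, α = (-7 + π^2)/(4 + π^2).


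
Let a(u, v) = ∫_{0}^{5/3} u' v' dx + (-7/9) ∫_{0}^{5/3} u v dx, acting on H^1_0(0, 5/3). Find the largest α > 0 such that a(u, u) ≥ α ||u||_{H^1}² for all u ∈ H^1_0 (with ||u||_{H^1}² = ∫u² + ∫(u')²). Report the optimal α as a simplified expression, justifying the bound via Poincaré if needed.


α = (-175 + 81*π^2)/(9*(25 + 9*π^2))

Coercivity of a(·,·) on H^1_0(0, 5/3) means a(u, u) ≥ α ||u||_{H^1}² for every u ∈ H^1_0.
The interval has length L = 5/3, and Poincaré/coercivity depend only on L. Here a(u, u) = ∫(u')² + (-7/9)·∫u².
Here c = -7/9 < 0 with |c| < (π/L)² = 9*π^2/25, so coercivity still holds. The condition a(u,u) ≥ α||u||_{H^1}² reads (1−α)∫(u')² ≥ (α−c)∫u². Any admissible α is ≤ 1 (rapidly oscillating u have ∫u²/∫(u')² → 0), and α = 1 would force 0 ≥ (1−c)∫u², impossible since c < 1; so 1−α > 0. By the sharp Poincaré inequality on H^1_0 of an interval of length L, ∫(u')² ≥ (π/L)²∫u² with equality for the first sine mode sin(π(x−x₀)/L) (x₀ the left endpoint), so the inequality holds for all u iff (1−α)(π/L)² ≥ α − c, i.e. α ≤ ((π/L)² + c)/((π/L)² + 1) = (1 + c(L/π)²)/(1 + (L/π)²). (Direct route, valid since c ≤ 0: Poincaré gives c∫u² ≥ c(L/π)²∫(u')², so a(u,u) ≥ (1 + c(L/π)²)∫(u')², while ||u||_{H^1}² ≤ (1 + (L/π)²)∫(u')²; dividing yields the same α.) With (π/L)² = 9*π^2/25 and c = -7/9, the largest admissible constant is α = ((π/L)² + c)/((π/L)² + 1).
Simplifying, α = (-175 + 81*π^2)/(9*(25 + 9*π^2)).


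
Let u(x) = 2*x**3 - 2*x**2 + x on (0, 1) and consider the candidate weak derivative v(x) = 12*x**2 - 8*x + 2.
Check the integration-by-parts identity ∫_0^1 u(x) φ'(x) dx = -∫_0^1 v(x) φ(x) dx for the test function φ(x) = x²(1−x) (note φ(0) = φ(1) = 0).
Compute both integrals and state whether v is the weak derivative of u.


LHS = -1/12, RHS = -1/6. No, v is not the weak derivative of u.

u(x) = 2*x**3 - 2*x**2 + x, classical derivative u'(x) = 6*x**2 - 4*x + 1.
φ(x) = x²(1−x), so φ'(x) = x*(2 - 3*x).
Note φ(0) = φ(1) = 0, so the boundary term u·φ vanishes.
LHS = ∫_0^1 u(x) φ'(x) dx = ∫_0^1 (-6*x^5 + 10*x^4 - 7*x^3 + 2*x^2) dx. Term by term:
  ∫_0^1 -6*x^5 dx = -1;  ∫_0^1 10*x^4 dx = 2;  ∫_0^1 -7*x^3 dx = -7/4;
  ∫_0^1 2*x^2 dx = 2/3.
Sum: -1 + 2 − 7/4 + 2/3 = -1/12.
So LHS = -1/12.
∫_0^1 v(x) φ(x) dx = ∫_0^1 (-12*x^5 + 20*x^4 - 10*x^3 + 2*x^2) dx. Term by term:
  ∫_0^1 -12*x^5 dx = -2;  ∫_0^1 20*x^4 dx = 4;  ∫_0^1 -10*x^3 dx = -5/2;
  ∫_0^1 2*x^2 dx = 2/3.
Sum: -2 + 4 − 5/2 + 2/3 = 1/6.
So RHS = -∫_0^1 v(x) φ(x) dx = -1/6.
LHS − RHS = 1/12 ≠ 0, so the identity fails.
(For a valid weak derivative the identity must hold for EVERY test function, in particular this one. The failure shows v is NOT the weak derivative of u.)
Correct weak derivative would be u'(x) = 6*x**2 - 4*x + 1.


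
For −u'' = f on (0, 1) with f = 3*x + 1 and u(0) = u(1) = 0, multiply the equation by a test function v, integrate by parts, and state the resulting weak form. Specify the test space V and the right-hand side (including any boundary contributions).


V = H^1_0(0, 1) (so v(0) = v(1) = 0); weak form: ∫_0^1 u'v' dx = ∫_0^1 (3*x + 1) v dx for all v ∈ V.

Multiply both sides by a test function v and integrate from 0 to 1:
  ∫_0^1 −u''(x) v(x) dx = ∫_0^1 f(x) v(x) dx.
Integrate the LHS by parts once:
  ∫_0^1 −u'' v dx = −[u'(x) v(x)]_0^1 + ∫_0^1 u'(x) v'(x) dx.
Thus ∫_0^1 u'(x) v'(x) dx = ∫_0^1 f(x) v(x) dx + [u'(x) v(x)]_0^1.
Choose V so that boundary terms are either known or forced to vanish.
u is Dirichlet: u(0) = u(1) = 0. Let V = H^1_0(0, 1); then v(0) = v(1) = 0, and [u' v]_0^1 = 0.
Weak formulation: find u (satisfying any essential BC) such that ∫_0^1 u'(x) v'(x) dx = ∫_0^1 f v dx for all v ∈ V.
Substituting f(x) = 3*x + 1, the right-hand side is ∫_0^1 (3*x + 1) v dx.


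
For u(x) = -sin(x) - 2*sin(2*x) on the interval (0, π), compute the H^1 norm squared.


||u||_{H^1(0,π)}^2 = 11*π

u'(x) = -cos(x) - 4*cos(2*x).
Expand u² and (u')² and integrate term by term on (0, π), using: for integers n ≥ 1, ∫_0^π sin²(nx) dx = ∫_0^π cos²(nx) dx = π/2; for n ≠ n', ∫_0^π sin(nx)sin(n'x) dx = ∫_0^π cos(nx)cos(n'x) dx = 0; and by product-to-sum, ∫_0^π sin(nx)cos(n'x) dx = ½∫_0^π [sin((n+n')x) + sin((n−n')x)] dx, which is 0 when n+n' is even and 2n/(n²−n'²) when n+n' is odd (it need not vanish on (0, π)).
  u² squared terms: (-1)²·∫sin(x)² dx = 1·π/2 = π/2;  (-2)²·∫sin(2x)² dx = 4·π/2 = 2*π.
  u² cross terms: 2·(-1)·(-2)·∫sin(x)·sin(2x) dx = 4·(0) = 0.
  So ∫_0^π u² dx = π/2 + 2*π + 0 = 5*π/2.
  (u')² squared terms: (-1)²·∫cos(x)² dx = 1·π/2 = π/2;  (-4)²·∫cos(2x)² dx = 16·π/2 = 8*π.
  (u')² cross terms: 2·(-1)·(-4)·∫cos(x)·cos(2x) dx = 8·(0) = 0.
  So ∫_0^π (u')² dx = π/2 + 8*π + 0 = 17*π/2.
||u||_{H^1}^2 = (5*π/2) + (17*π/2) = 11*π.


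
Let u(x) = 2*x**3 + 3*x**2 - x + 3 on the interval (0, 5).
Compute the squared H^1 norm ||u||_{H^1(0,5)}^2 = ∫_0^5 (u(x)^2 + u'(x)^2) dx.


||u||_{H^1}^2 = 4843525/42

The H^1 norm (squared) on an interval (0, L) is
  ||u||_{H^1}^2 = ∫_0^L u(x)^2 dx + ∫_0^L u'(x)^2 dx.
Compute u'(x) = 6*x**2 + 6*x - 1.
Then u(x)^2 = 4*x**6 + 12*x**5 + 5*x**4 + 6*x**3 + 19*x**2 - 6*x + 9 and u'(x)^2 = 36*x**4 + 72*x**3 + 24*x**2 - 12*x + 1.
Integrate each monomial from 0 to 5 using ∫_0^5 c·x^n dx = c·5^(n+1)/(n+1):
  ∫_0^5 u(x)^2 dx = ∫_0^5 (4*x^6 + 12*x^5 + 5*x^4 + 6*x^3 + 19*x^2 - 6*x + 9) dx. Term by term:
    ∫_0^5 4*x^6 dx = 312500/7;  ∫_0^5 12*x^5 dx = 31250;  ∫_0^5 5*x^4 dx = 3125;
    ∫_0^5 6*x^3 dx = 1875/2;  ∫_0^5 19*x^2 dx = 2375/3;  ∫_0^5 -6*x dx = -75;
    ∫_0^5 9 dx = 45.
  Sum: 312500/7 + 31250 + 3125 + 1875/2 + 2375/3 − 75 + 45 = 3390115/42.
  ∫_0^5 u'(x)^2 dx = ∫_0^5 (36*x^4 + 72*x^3 + 24*x^2 - 12*x + 1) dx. Term by term:
    ∫_0^5 36*x^4 dx = 22500;  ∫_0^5 72*x^3 dx = 11250;  ∫_0^5 24*x^2 dx = 1000;
    ∫_0^5 -12*x dx = -150;  ∫_0^5 1 dx = 5.
  Sum: 22500 + 11250 + 1000 − 150 + 5 = 34605.
Adding: ||u||_{H^1}^2 = 3390115/42 + 34605 = 4843525/42.


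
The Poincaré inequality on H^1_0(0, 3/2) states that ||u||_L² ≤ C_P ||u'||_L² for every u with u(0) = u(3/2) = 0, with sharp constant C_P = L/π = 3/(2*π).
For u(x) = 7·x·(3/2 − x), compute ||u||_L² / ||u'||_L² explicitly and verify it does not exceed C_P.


||u||_L² / ||u'||_L² = 3*sqrt(10)/20 < C_P = 3/(2*π).

u(x) = 7·x·(3/2 − x), so u'(x) = 21/2 - 14*x.
u(x) = 7·x·(3/2 − x) vanishes at x = 0 and x = 3/2, so u ∈ H^1_0(0, 3/2). Differentiate via the product rule and integrate the resulting polynomials term by term.
  ∫_0^3/2 u² dx = ∫_0^3/2 (49*x^4 - 147*x^3 + 441*x^2/4) dx. Term by term:
    ∫_0^3/2 49*x^4 dx = 11907/160;  ∫_0^3/2 -147*x^3 dx = -11907/64;  ∫_0^3/2 441*x^2/4 dx = 3969/32.
  Sum: 11907/160 − 11907/64 + 3969/32 = 3969/320.
  ∫_0^3/2 (u')² dx = ∫_0^3/2 (196*x^2 - 294*x + 441/4) dx. Term by term:
    ∫_0^3/2 196*x^2 dx = 441/2;  ∫_0^3/2 -294*x dx = -1323/4;  ∫_0^3/2 441/4 dx = 1323/8.
  Sum: 441/2 − 1323/4 + 1323/8 = 441/8.
∫_0^3/2 u² dx = 3969/320, so ||u||_L² = 63*sqrt(5)/40.
∫_0^3/2 (u')² dx = 441/8, so ||u'||_L² = 21*sqrt(2)/4.
Ratio ||u||_L² / ||u'||_L² = 3*sqrt(10)/20.
Sharp Poincaré constant on H^1_0(0, 3/2) is C_P = L/π = 3/(2*π), achieved by sin(2*π/3·x).
A polynomial bump cannot attain the sharp Poincaré constant (only the first sine eigenfunction does), so the ratio is strictly less than C_P, consistent with ||u||_L² ≤ C_P ||u'||_L².


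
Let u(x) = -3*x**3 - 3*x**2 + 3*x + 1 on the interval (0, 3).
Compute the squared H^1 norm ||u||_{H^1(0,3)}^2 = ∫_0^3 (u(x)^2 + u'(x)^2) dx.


||u||_{H^1}^2 = 348567/35

The H^1 norm (squared) on an interval (0, L) is
  ||u||_{H^1}^2 = ∫_0^L u(x)^2 dx + ∫_0^L u'(x)^2 dx.
Compute u'(x) = -9*x**2 - 6*x + 3.
Then u(x)^2 = 9*x**6 + 18*x**5 - 9*x**4 - 24*x**3 + 3*x**2 + 6*x + 1 and u'(x)^2 = 81*x**4 + 108*x**3 - 18*x**2 - 36*x + 9.
Integrate each monomial from 0 to 3 using ∫_0^3 c·x^n dx = c·3^(n+1)/(n+1):
  ∫_0^3 u(x)^2 dx = ∫_0^3 (9*x^6 + 18*x^5 - 9*x^4 - 24*x^3 + 3*x^2 + 6*x + 1) dx. Term by term:
    ∫_0^3 9*x^6 dx = 19683/7;  ∫_0^3 18*x^5 dx = 2187;  ∫_0^3 -9*x^4 dx = -2187/5;
    ∫_0^3 -24*x^3 dx = -486;  ∫_0^3 3*x^2 dx = 27;  ∫_0^3 6*x dx = 27;
    ∫_0^3 1 dx = 3.
  Sum: 19683/7 + 2187 − 2187/5 − 486 + 27 + 27 + 3 = 144636/35.
  ∫_0^3 u'(x)^2 dx = ∫_0^3 (81*x^4 + 108*x^3 - 18*x^2 - 36*x + 9) dx. Term by term:
    ∫_0^3 81*x^4 dx = 19683/5;  ∫_0^3 108*x^3 dx = 2187;  ∫_0^3 -18*x^2 dx = -162;
    ∫_0^3 -36*x dx = -162;  ∫_0^3 9 dx = 27.
  Sum: 19683/5 + 2187 − 162 − 162 + 27 = 29133/5.
Adding: ||u||_{H^1}^2 = 144636/35 + 29133/5 = 348567/35.


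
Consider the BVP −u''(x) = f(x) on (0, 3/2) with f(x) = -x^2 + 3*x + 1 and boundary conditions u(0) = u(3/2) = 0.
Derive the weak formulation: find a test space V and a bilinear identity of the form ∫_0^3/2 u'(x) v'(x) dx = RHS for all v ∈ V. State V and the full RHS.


V = H^1_0(0, 3/2) (so v(0) = v(3/2) = 0); weak form: ∫_0^3/2 u'v' dx = ∫_0^3/2 (-x^2 + 3*x + 1) v dx for all v ∈ V.

Multiply both sides by a test function v and integrate from 0 to 3/2:
  ∫_0^3/2 −u''(x) v(x) dx = ∫_0^3/2 f(x) v(x) dx.
Integrate the LHS by parts once:
  ∫_0^3/2 −u'' v dx = −[u'(x) v(x)]_0^3/2 + ∫_0^3/2 u'(x) v'(x) dx.
Thus ∫_0^3/2 u'(x) v'(x) dx = ∫_0^3/2 f(x) v(x) dx + [u'(x) v(x)]_0^3/2.
Choose V so that boundary terms are either known or forced to vanish.
u is Dirichlet: u(0) = u(3/2) = 0. Let V = H^1_0(0, 3/2); then v(0) = v(3/2) = 0, and [u' v]_0^3/2 = 0.
Weak formulation: find u (satisfying any essential BC) such that ∫_0^3/2 u'(x) v'(x) dx = ∫_0^3/2 f v dx for all v ∈ V.
Substituting f(x) = -x^2 + 3*x + 1, the right-hand side is ∫_0^3/2 (-x^2 + 3*x + 1) v dx.


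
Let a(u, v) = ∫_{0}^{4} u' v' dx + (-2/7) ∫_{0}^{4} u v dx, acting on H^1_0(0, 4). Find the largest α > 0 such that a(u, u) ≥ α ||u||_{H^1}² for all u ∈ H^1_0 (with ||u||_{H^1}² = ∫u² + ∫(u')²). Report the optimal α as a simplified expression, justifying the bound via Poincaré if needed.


α = (-32/7 + π^2)/(π^2 + 16)

Coercivity of a(·,·) on H^1_0(0, 4) means a(u, u) ≥ α ||u||_{H^1}² for every u ∈ H^1_0.
The interval has length L = 4, and Poincaré/coercivity depend only on L. Here a(u, u) = ∫(u')² + (-2/7)·∫u².
Here c = -2/7 < 0 with |c| < (π/L)² = π^2/16, so coercivity still holds. The condition a(u,u) ≥ α||u||_{H^1}² reads (1−α)∫(u')² ≥ (α−c)∫u². Any admissible α is ≤ 1 (rapidly oscillating u have ∫u²/∫(u')² → 0), and α = 1 would force 0 ≥ (1−c)∫u², impossible since c < 1; so 1−α > 0. By the sharp Poincaré inequality on H^1_0 of an interval of length L, ∫(u')² ≥ (π/L)²∫u² with equality for the first sine mode sin(π(x−x₀)/L) (x₀ the left endpoint), so the inequality holds for all u iff (1−α)(π/L)² ≥ α − c, i.e. α ≤ ((π/L)² + c)/((π/L)² + 1) = (1 + c(L/π)²)/(1 + (L/π)²). (Direct route, valid since c ≤ 0: Poincaré gives c∫u² ≥ c(L/π)²∫(u')², so a(u,u) ≥ (1 + c(L/π)²)∫(u')², while ||u||_{H^1}² ≤ (1 + (L/π)²)∫(u')²; dividing yields the same α.) With (π/L)² = π^2/16 and c = -2/7, the largest admissible constant is α = ((π/L)² + c)/((π/L)² + 1).
Simplifying, α = (-32/7 + π^2)/(π^2 + 16).


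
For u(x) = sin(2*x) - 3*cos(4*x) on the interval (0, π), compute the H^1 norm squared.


||u||_{H^1(0,π)}^2 = 79*π

u'(x) = 12*sin(4*x) + 2*cos(2*x).
Expand u² and (u')² and integrate term by term on (0, π), using: for integers n ≥ 1, ∫_0^π sin²(nx) dx = ∫_0^π cos²(nx) dx = π/2; for n ≠ n', ∫_0^π sin(nx)sin(n'x) dx = ∫_0^π cos(nx)cos(n'x) dx = 0; and by product-to-sum, ∫_0^π sin(nx)cos(n'x) dx = ½∫_0^π [sin((n+n')x) + sin((n−n')x)] dx, which is 0 when n+n' is even and 2n/(n²−n'²) when n+n' is odd (it need not vanish on (0, π)).
  u² squared terms: (-3)²·∫cos(4x)² dx = 9·π/2 = 9*π/2;  (1)²·∫sin(2x)² dx = 1·π/2 = π/2.
  u² cross terms: 2·(-3)·(1)·∫cos(4x)·sin(2x) dx = -6·(0) = 0.
  So ∫_0^π u² dx = 9*π/2 + π/2 + 0 = 5*π.
  (u')² squared terms: (2)²·∫cos(2x)² dx = 4·π/2 = 2*π;  (12)²·∫sin(4x)² dx = 144·π/2 = 72*π.
  (u')² cross terms: 2·(2)·(12)·∫cos(2x)·sin(4x) dx = 48·(0) = 0.
  So ∫_0^π (u')² dx = 2*π + 72*π + 0 = 74*π.
||u||_{H^1}^2 = (5*π) + (74*π) = 79*π.


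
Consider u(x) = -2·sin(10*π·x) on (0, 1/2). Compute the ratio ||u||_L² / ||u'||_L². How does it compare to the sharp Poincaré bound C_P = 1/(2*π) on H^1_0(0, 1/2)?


||u||_L² / ||u'||_L² = 1/(10*π) < C_P = 1/(2*π).

u(x) = -2·sin(10*π·x), so u'(x) = -20*π*cos(10*π*x).
Writing u(x) = A·sin(kπx/L) with A = -2 and k = 5, use ∫_0^L sin²(kπx/L) dx = L/2 and ∫_0^L cos²(kπx/L) dx = L/2.
u² = 4·sin²(10*π·x) and (u')² = 400*π^2·cos²(10*π·x), and each of sin², cos² integrates to L/2 = 1/4 over (0, 1/2).
∫_0^1/2 u² dx = 1, so ||u||_L² = 1.
∫_0^1/2 (u')² dx = 100*π^2, so ||u'||_L² = 10*π.
Ratio ||u||_L² / ||u'||_L² = 1/(10*π).
Sharp Poincaré constant on H^1_0(0, 1/2) is C_P = L/π = 1/(2*π), achieved by sin(2*π·x).
This is the k = 5 harmonic; the ratio L/(kπ) is strictly less than C_P = L/π, consistent with the sharp inequality ||u||_L² ≤ C_P ||u'||_L².


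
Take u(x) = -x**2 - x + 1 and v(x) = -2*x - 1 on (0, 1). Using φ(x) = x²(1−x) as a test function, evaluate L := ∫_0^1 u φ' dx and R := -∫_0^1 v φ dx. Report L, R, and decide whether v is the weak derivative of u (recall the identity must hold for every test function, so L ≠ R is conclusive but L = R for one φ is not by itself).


LHS = 11/60, RHS = 11/60. Yes, v = u' weakly.

u(x) = -x**2 - x + 1, classical derivative u'(x) = -2*x - 1.
φ(x) = x²(1−x), so φ'(x) = x*(2 - 3*x).
Note φ(0) = φ(1) = 0, so the boundary term u·φ vanishes.
LHS = ∫_0^1 u(x) φ'(x) dx = ∫_0^1 (3*x^4 + x^3 - 5*x^2 + 2*x) dx. Term by term:
  ∫_0^1 3*x^4 dx = 3/5;  ∫_0^1 x^3 dx = 1/4;  ∫_0^1 -5*x^2 dx = -5/3;
  ∫_0^1 2*x dx = 1.
Sum: 3/5 + 1/4 − 5/3 + 1 = 11/60.
So LHS = 11/60.
∫_0^1 v(x) φ(x) dx = ∫_0^1 (2*x^4 - x^3 - x^2) dx. Term by term:
  ∫_0^1 2*x^4 dx = 2/5;  ∫_0^1 -x^3 dx = -1/4;  ∫_0^1 -x^2 dx = -1/3.
Sum: 2/5 − 1/4 − 1/3 = -11/60.
So RHS = -∫_0^1 v(x) φ(x) dx = 11/60.
LHS = RHS, so the identity holds for this test φ.
Moreover u is smooth here and v(x) = u'(x) = -2*x - 1 pointwise, so the identity holds for every test function. Hence v is the weak derivative of u.


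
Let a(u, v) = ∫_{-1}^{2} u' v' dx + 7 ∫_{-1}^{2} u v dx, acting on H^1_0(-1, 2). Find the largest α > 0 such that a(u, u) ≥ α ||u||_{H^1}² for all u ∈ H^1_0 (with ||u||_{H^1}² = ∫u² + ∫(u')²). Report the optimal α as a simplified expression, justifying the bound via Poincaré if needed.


α = 1

Coercivity of a(·,·) on H^1_0(-1, 2) means a(u, u) ≥ α ||u||_{H^1}² for every u ∈ H^1_0.
The interval has length L = 3, and Poincaré/coercivity depend only on L. Here a(u, u) = ∫(u')² + (7)·∫u².
Here c = 7 ≥ 1, so a(u,u) = ∫(u')² + c∫u² ≥ ∫(u')² + ∫u² = ||u||_{H^1}², i.e. α = 1 works. No larger α is possible: a(u,u) ≥ α||u||_{H^1}² means (1−α)∫(u')² ≥ (α−c)∫u², and for the modes u_n = sin(nπ(x−x₀)/L) (x₀ the left endpoint) one has ∫u_n²/∫(u_n')² = (L/(nπ))² → 0, so a(u_n,u_n)/||u_n||_{H^1}² → 1. Hence the optimal constant is α = 1.
Therefore α = 1.


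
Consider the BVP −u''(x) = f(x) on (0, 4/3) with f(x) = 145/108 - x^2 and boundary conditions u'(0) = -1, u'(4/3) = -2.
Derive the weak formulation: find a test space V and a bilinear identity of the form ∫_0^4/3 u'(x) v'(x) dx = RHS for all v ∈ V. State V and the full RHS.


V = H^1(0, 4/3) (v unrestricted at boundary; u is determined up to an additive constant); weak form: ∫_0^4/3 u'v' dx = ∫_0^4/3 (145/108 - x^2) v dx − 2·v(4/3) + v(0) for all v ∈ V.

Multiply both sides by a test function v and integrate from 0 to 4/3:
  ∫_0^4/3 −u''(x) v(x) dx = ∫_0^4/3 f(x) v(x) dx.
Integrate the LHS by parts once:
  ∫_0^4/3 −u'' v dx = −[u'(x) v(x)]_0^4/3 + ∫_0^4/3 u'(x) v'(x) dx.
Thus ∫_0^4/3 u'(x) v'(x) dx = ∫_0^4/3 f(x) v(x) dx + [u'(x) v(x)]_0^4/3.
Choose V so that boundary terms are either known or forced to vanish.
u has inhomogeneous Neumann u'(0) = -1, u'(4/3) = -2. [u' v]_0^4/3 = (-2)·v(4/3) − (-1)·v(0) = − 2·v(4/3) + v(0). Take V = H^1(0, 4/3); boundary term becomes part of RHS.
Weak formulation: find u (satisfying any essential BC) such that ∫_0^4/3 u'(x) v'(x) dx = ∫_0^4/3 f v dx − 2·v(4/3) + v(0) for all v ∈ V (Neumann data are natural BCs: they enter the RHS as boundary terms).
Substituting f(x) = 145/108 - x^2, the right-hand side is ∫_0^4/3 (145/108 - x^2) v dx − 2·v(4/3) + v(0).
Compatibility check (pure Neumann): taking v ≡ 1 ∈ V gives 0 = ∫_0^4/3 f dx + (-2) − (-1), i.e. ∫_0^4/3 f dx must equal u'(0) − u'(4/3) = 1. Indeed ∫_0^4/3 (145/108 - x^2) dx = 1, so the data are compatible. The solution is then unique only up to an additive constant (fix it e.g. by requiring ∫_0^4/3 u dx = 0).


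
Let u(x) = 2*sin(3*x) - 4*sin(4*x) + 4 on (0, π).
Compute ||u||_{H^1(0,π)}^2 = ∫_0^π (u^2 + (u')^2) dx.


||u||_{H^1(0,π)}^2 = 32/3 + 172*π

u'(x) = 6*cos(3*x) - 16*cos(4*x).
Expand u² and (u')² and integrate term by term on (0, π), using: for integers n ≥ 1, ∫_0^π sin²(nx) dx = ∫_0^π cos²(nx) dx = π/2; for n ≠ n', ∫_0^π sin(nx)sin(n'x) dx = ∫_0^π cos(nx)cos(n'x) dx = 0; and by product-to-sum, ∫_0^π sin(nx)cos(n'x) dx = ½∫_0^π [sin((n+n')x) + sin((n−n')x)] dx, which is 0 when n+n' is even and 2n/(n²−n'²) when n+n' is odd (it need not vanish on (0, π)). For the constant mode: ∫_0^π 1 dx = π, ∫_0^π cos(nx) dx = 0, ∫_0^π sin(nx) dx = (1−(−1)^n)/n.
  u² squared terms: (4)²·∫1 dx = 16·π = 16*π;  (-4)²·∫sin(4x)² dx = 16·π/2 = 8*π;  (2)²·∫sin(3x)² dx = 4·π/2 = 2*π.
  u² cross terms: 2·(4)·(-4)·∫1·sin(4x) dx = -32·(0) = 0;  2·(4)·(2)·∫1·sin(3x) dx = 16·(2/3) = 32/3;  2·(-4)·(2)·∫sin(4x)·sin(3x) dx = -16·(0) = 0.
  So ∫_0^π u² dx = 16*π + 8*π + 2*π + 0 + 32/3 + 0 = 32/3 + 26*π.
  (u')² squared terms: (-16)²·∫cos(4x)² dx = 256·π/2 = 128*π;  (6)²·∫cos(3x)² dx = 36·π/2 = 18*π.
  (u')² cross terms: 2·(-16)·(6)·∫cos(4x)·cos(3x) dx = -192·(0) = 0.
  So ∫_0^π (u')² dx = 128*π + 18*π + 0 = 146*π.
||u||_{H^1}^2 = (32/3 + 26*π) + (146*π) = 32/3 + 172*π.


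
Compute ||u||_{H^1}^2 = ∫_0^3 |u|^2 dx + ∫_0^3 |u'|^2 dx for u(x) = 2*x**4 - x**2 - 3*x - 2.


||u||_{H^1}^2 = 1651287/70

The H^1 norm (squared) on an interval (0, L) is
  ||u||_{H^1}^2 = ∫_0^L u(x)^2 dx + ∫_0^L u'(x)^2 dx.
Compute u'(x) = 8*x**3 - 2*x - 3.
Then u(x)^2 = 4*x**8 - 4*x**6 - 12*x**5 - 7*x**4 + 6*x**3 + 13*x**2 + 12*x + 4 and u'(x)^2 = 64*x**6 - 32*x**4 - 48*x**3 + 4*x**2 + 12*x + 9.
Integrate each monomial from 0 to 3 using ∫_0^3 c·x^n dx = c·3^(n+1)/(n+1):
  ∫_0^3 u(x)^2 dx = ∫_0^3 (4*x^8 - 4*x^6 - 12*x^5 - 7*x^4 + 6*x^3 + 13*x^2 + 12*x + 4) dx. Term by term:
    ∫_0^3 4*x^8 dx = 8748;  ∫_0^3 -4*x^6 dx = -8748/7;  ∫_0^3 -12*x^5 dx = -1458;
    ∫_0^3 -7*x^4 dx = -1701/5;  ∫_0^3 6*x^3 dx = 243/2;  ∫_0^3 13*x^2 dx = 117;
    ∫_0^3 12*x dx = 54;  ∫_0^3 4 dx = 12.
  Sum: 8748 − 8748/7 − 1458 − 1701/5 + 243/2 + 117 + 54 + 12 = 420321/70.
  ∫_0^3 u'(x)^2 dx = ∫_0^3 (64*x^6 - 32*x^4 - 48*x^3 + 4*x^2 + 12*x + 9) dx. Term by term:
    ∫_0^3 64*x^6 dx = 139968/7;  ∫_0^3 -32*x^4 dx = -7776/5;  ∫_0^3 -48*x^3 dx = -972;
    ∫_0^3 4*x^2 dx = 36;  ∫_0^3 12*x dx = 54;  ∫_0^3 9 dx = 27.
  Sum: 139968/7 − 7776/5 − 972 + 36 + 54 + 27 = 615483/35.
Adding: ||u||_{H^1}^2 = 420321/70 + 615483/35 = 1651287/70.


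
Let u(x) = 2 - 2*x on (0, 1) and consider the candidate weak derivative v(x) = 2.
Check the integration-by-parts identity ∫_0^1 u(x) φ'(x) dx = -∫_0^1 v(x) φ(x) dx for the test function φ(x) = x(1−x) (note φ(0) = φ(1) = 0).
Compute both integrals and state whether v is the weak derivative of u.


LHS = 1/3, RHS = -1/3. No, v is not the weak derivative of u.

u(x) = 2 - 2*x, classical derivative u'(x) = -2.
φ(x) = x(1−x), so φ'(x) = 1 - 2*x.
Note φ(0) = φ(1) = 0, so the boundary term u·φ vanishes.
LHS = ∫_0^1 u(x) φ'(x) dx = ∫_0^1 (4*x^2 - 6*x + 2) dx. Term by term:
  ∫_0^1 4*x^2 dx = 4/3;  ∫_0^1 -6*x dx = -3;  ∫_0^1 2 dx = 2.
Sum: 4/3 − 3 + 2 = 1/3.
So LHS = 1/3.
∫_0^1 v(x) φ(x) dx = ∫_0^1 (-2*x^2 + 2*x) dx. Term by term:
  ∫_0^1 -2*x^2 dx = -2/3;  ∫_0^1 2*x dx = 1.
Sum: -2/3 + 1 = 1/3.
So RHS = -∫_0^1 v(x) φ(x) dx = -1/3.
LHS − RHS = 2/3 ≠ 0, so the identity fails.
(For a valid weak derivative the identity must hold for EVERY test function, in particular this one. The failure shows v is NOT the weak derivative of u.)
Correct weak derivative would be u'(x) = -2.


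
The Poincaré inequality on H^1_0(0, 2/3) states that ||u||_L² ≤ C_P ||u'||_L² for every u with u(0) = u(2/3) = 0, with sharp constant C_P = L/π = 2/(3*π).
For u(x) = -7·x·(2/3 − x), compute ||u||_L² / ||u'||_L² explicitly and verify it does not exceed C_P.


||u||_L² / ||u'||_L² = sqrt(10)/15 < C_P = 2/(3*π).

u(x) = -7·x·(2/3 − x), so u'(x) = 14*x - 14/3.
u(x) = -7·x·(2/3 − x) vanishes at x = 0 and x = 2/3, so u ∈ H^1_0(0, 2/3). Differentiate via the product rule and integrate the resulting polynomials term by term.
  ∫_0^2/3 u² dx = ∫_0^2/3 (49*x^4 - 196*x^3/3 + 196*x^2/9) dx. Term by term:
    ∫_0^2/3 49*x^4 dx = 1568/1215;  ∫_0^2/3 -196*x^3/3 dx = -784/243;  ∫_0^2/3 196*x^2/9 dx = 1568/729.
  Sum: 1568/1215 − 784/243 + 1568/729 = 784/3645.
  ∫_0^2/3 (u')² dx = ∫_0^2/3 (196*x^2 - 392*x/3 + 196/9) dx. Term by term:
    ∫_0^2/3 196*x^2 dx = 1568/81;  ∫_0^2/3 -392*x/3 dx = -784/27;  ∫_0^2/3 196/9 dx = 392/27.
  Sum: 1568/81 − 784/27 + 392/27 = 392/81.
∫_0^2/3 u² dx = 784/3645, so ||u||_L² = 28*sqrt(5)/135.
∫_0^2/3 (u')² dx = 392/81, so ||u'||_L² = 14*sqrt(2)/9.
Ratio ||u||_L² / ||u'||_L² = sqrt(10)/15.
Sharp Poincaré constant on H^1_0(0, 2/3) is C_P = L/π = 2/(3*π), achieved by sin(3*π/2·x).
A polynomial bump cannot attain the sharp Poincaré constant (only the first sine eigenfunction does), so the ratio is strictly less than C_P, consistent with ||u||_L² ≤ C_P ||u'||_L².


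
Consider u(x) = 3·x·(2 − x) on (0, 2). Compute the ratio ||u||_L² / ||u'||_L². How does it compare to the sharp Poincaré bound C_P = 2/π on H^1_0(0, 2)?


||u||_L² / ||u'||_L² = sqrt(10)/5 < C_P = 2/π.

u(x) = 3·x·(2 − x), so u'(x) = 6 - 6*x.
u(x) = 3·x·(2 − x) vanishes at x = 0 and x = 2, so u ∈ H^1_0(0, 2). Differentiate via the product rule and integrate the resulting polynomials term by term.
  ∫_0^2 u² dx = ∫_0^2 (9*x^4 - 36*x^3 + 36*x^2) dx. Term by term:
    ∫_0^2 9*x^4 dx = 288/5;  ∫_0^2 -36*x^3 dx = -144;  ∫_0^2 36*x^2 dx = 96.
  Sum: 288/5 − 144 + 96 = 48/5.
  ∫_0^2 (u')² dx = ∫_0^2 (36*x^2 - 72*x + 36) dx. Term by term:
    ∫_0^2 36*x^2 dx = 96;  ∫_0^2 -72*x dx = -144;  ∫_0^2 36 dx = 72.
  Sum: 96 − 144 + 72 = 24.
∫_0^2 u² dx = 48/5, so ||u||_L² = 4*sqrt(15)/5.
∫_0^2 (u')² dx = 24, so ||u'||_L² = 2*sqrt(6).
Ratio ||u||_L² / ||u'||_L² = sqrt(10)/5.
Sharp Poincaré constant on H^1_0(0, 2) is C_P = L/π = 2/π, achieved by sin(π/2·x).
A polynomial bump cannot attain the sharp Poincaré constant (only the first sine eigenfunction does), so the ratio is strictly less than C_P, consistent with ||u||_L² ≤ C_P ||u'||_L².


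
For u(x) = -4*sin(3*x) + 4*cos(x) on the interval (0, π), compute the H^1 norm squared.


||u||_{H^1(0,π)}^2 = 96*π

u'(x) = -4*sin(x) - 12*cos(3*x).
Expand u² and (u')² and integrate term by term on (0, π), using: for integers n ≥ 1, ∫_0^π sin²(nx) dx = ∫_0^π cos²(nx) dx = π/2; for n ≠ n', ∫_0^π sin(nx)sin(n'x) dx = ∫_0^π cos(nx)cos(n'x) dx = 0; and by product-to-sum, ∫_0^π sin(nx)cos(n'x) dx = ½∫_0^π [sin((n+n')x) + sin((n−n')x)] dx, which is 0 when n+n' is even and 2n/(n²−n'²) when n+n' is odd (it need not vanish on (0, π)).
  u² squared terms: (-4)²·∫sin(3x)² dx = 16·π/2 = 8*π;  (4)²·∫cos(x)² dx = 16·π/2 = 8*π.
  u² cross terms: 2·(-4)·(4)·∫sin(3x)·cos(x) dx = -32·(0) = 0.
  So ∫_0^π u² dx = 8*π + 8*π + 0 = 16*π.
  (u')² squared terms: (-12)²·∫cos(3x)² dx = 144·π/2 = 72*π;  (-4)²·∫sin(x)² dx = 16·π/2 = 8*π.
  (u')² cross terms: 2·(-12)·(-4)·∫cos(3x)·sin(x) dx = 96·(0) = 0.
  So ∫_0^π (u')² dx = 72*π + 8*π + 0 = 80*π.
||u||_{H^1}^2 = (16*π) + (80*π) = 96*π.


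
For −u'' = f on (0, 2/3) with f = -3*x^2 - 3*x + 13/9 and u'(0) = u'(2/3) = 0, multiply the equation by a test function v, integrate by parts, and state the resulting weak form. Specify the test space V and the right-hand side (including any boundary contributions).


V = H^1(0, 2/3) (no boundary constraint on v; u is determined up to an additive constant); weak form: ∫_0^2/3 u'v' dx = ∫_0^2/3 (-3*x^2 - 3*x + 13/9) v dx for all v ∈ V.

Multiply both sides by a test function v and integrate from 0 to 2/3:
  ∫_0^2/3 −u''(x) v(x) dx = ∫_0^2/3 f(x) v(x) dx.
Integrate the LHS by parts once:
  ∫_0^2/3 −u'' v dx = −[u'(x) v(x)]_0^2/3 + ∫_0^2/3 u'(x) v'(x) dx.
Thus ∫_0^2/3 u'(x) v'(x) dx = ∫_0^2/3 f(x) v(x) dx + [u'(x) v(x)]_0^2/3.
Choose V so that boundary terms are either known or forced to vanish.
u has homogeneous Neumann: u'(0) = u'(2/3) = 0. So [u' v]_0^2/3 = 0·v(2/3) − 0·v(0) = 0 for any v; take V = H^1(0, 2/3).
Weak formulation: find u (satisfying any essential BC) such that ∫_0^2/3 u'(x) v'(x) dx = ∫_0^2/3 f v dx for all v ∈ V (homogeneous Neumann, so boundary terms vanish).
Substituting f(x) = -3*x^2 - 3*x + 13/9, the right-hand side is ∫_0^2/3 (-3*x^2 - 3*x + 13/9) v dx.
Compatibility check (pure Neumann): taking v ≡ 1 ∈ V gives 0 = ∫_0^2/3 f dx + (0) − (0), i.e. ∫_0^2/3 f dx must equal u'(0) − u'(2/3) = 0. Indeed ∫_0^2/3 (-3*x^2 - 3*x + 13/9) dx = 0, so the data are compatible. The solution is then unique only up to an additive constant (fix it e.g. by requiring ∫_0^2/3 u dx = 0).


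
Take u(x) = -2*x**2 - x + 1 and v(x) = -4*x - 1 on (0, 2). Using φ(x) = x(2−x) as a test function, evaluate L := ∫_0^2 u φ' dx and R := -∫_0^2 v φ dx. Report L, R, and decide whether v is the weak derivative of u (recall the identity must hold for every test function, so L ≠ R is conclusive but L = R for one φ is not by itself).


LHS = 20/3, RHS = 20/3. Yes, v = u' weakly.

u(x) = -2*x**2 - x + 1, classical derivative u'(x) = -4*x - 1.
φ(x) = x(2−x), so φ'(x) = 2 - 2*x.
Note φ(0) = φ(2) = 0, so the boundary term u·φ vanishes.
LHS = ∫_0^2 u(x) φ'(x) dx = ∫_0^2 (4*x^3 - 2*x^2 - 4*x + 2) dx. Term by term:
  ∫_0^2 4*x^3 dx = 16;  ∫_0^2 -2*x^2 dx = -16/3;  ∫_0^2 -4*x dx = -8;
  ∫_0^2 2 dx = 4.
Sum: 16 − 16/3 − 8 + 4 = 20/3.
So LHS = 20/3.
∫_0^2 v(x) φ(x) dx = ∫_0^2 (4*x^3 - 7*x^2 - 2*x) dx. Term by term:
  ∫_0^2 4*x^3 dx = 16;  ∫_0^2 -7*x^2 dx = -56/3;  ∫_0^2 -2*x dx = -4.
Sum: 16 − 56/3 − 4 = -20/3.
So RHS = -∫_0^2 v(x) φ(x) dx = 20/3.
LHS = RHS, so the identity holds for this test φ.
Moreover u is smooth here and v(x) = u'(x) = -4*x - 1 pointwise, so the identity holds for every test function. Hence v is the weak derivative of u.


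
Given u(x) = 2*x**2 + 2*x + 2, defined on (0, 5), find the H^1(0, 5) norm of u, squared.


||u||_{H^1}^2 = 15770/3

The H^1 norm (squared) on an interval (0, L) is
  ||u||_{H^1}^2 = ∫_0^L u(x)^2 dx + ∫_0^L u'(x)^2 dx.
Compute u'(x) = 4*x + 2.
Then u(x)^2 = 4*x**4 + 8*x**3 + 12*x**2 + 8*x + 4 and u'(x)^2 = 16*x**2 + 16*x + 4.
Integrate each monomial from 0 to 5 using ∫_0^5 c·x^n dx = c·5^(n+1)/(n+1):
  ∫_0^5 u(x)^2 dx = ∫_0^5 (4*x^4 + 8*x^3 + 12*x^2 + 8*x + 4) dx. Term by term:
    ∫_0^5 4*x^4 dx = 2500;  ∫_0^5 8*x^3 dx = 1250;  ∫_0^5 12*x^2 dx = 500;
    ∫_0^5 8*x dx = 100;  ∫_0^5 4 dx = 20.
  Sum: 2500 + 1250 + 500 + 100 + 20 = 4370.
  ∫_0^5 u'(x)^2 dx = ∫_0^5 (16*x^2 + 16*x + 4) dx. Term by term:
    ∫_0^5 16*x^2 dx = 2000/3;  ∫_0^5 16*x dx = 200;  ∫_0^5 4 dx = 20.
  Sum: 2000/3 + 200 + 20 = 2660/3.
Adding: ||u||_{H^1}^2 = 4370 + 2660/3 = 15770/3.


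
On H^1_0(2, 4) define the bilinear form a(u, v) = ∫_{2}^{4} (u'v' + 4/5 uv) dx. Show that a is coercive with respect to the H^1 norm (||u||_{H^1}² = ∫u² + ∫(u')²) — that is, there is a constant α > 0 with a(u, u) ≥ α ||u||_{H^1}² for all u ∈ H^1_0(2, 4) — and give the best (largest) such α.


α = (16/5 + π^2)/(4 + π^2)

Coercivity of a(·,·) on H^1_0(2, 4) means a(u, u) ≥ α ||u||_{H^1}² for every u ∈ H^1_0.
The interval has length L = 2, and Poincaré/coercivity depend only on L. Here a(u, u) = ∫(u')² + (4/5)·∫u².
Here 0 < c = 4/5 < 1. The condition a(u,u) ≥ α||u||_{H^1}² reads (1−α)∫(u')² ≥ (α−c)∫u². Any admissible α is ≤ 1 (rapidly oscillating u have ∫u²/∫(u')² → 0), and α = 1 would force 0 ≥ (1−c)∫u², impossible since c < 1; so 1−α > 0. By the sharp Poincaré inequality on H^1_0 of an interval of length L, ∫(u')² ≥ (π/L)²∫u² with equality for the first sine mode sin(π(x−x₀)/L) (x₀ the left endpoint), so the inequality holds for all u iff (1−α)(π/L)² ≥ α − c, i.e. α ≤ ((π/L)² + c)/((π/L)² + 1) = (1 + c(L/π)²)/(1 + (L/π)²). With (π/L)² = π^2/4 and c = 4/5, the largest admissible constant is α = ((π/L)² + c)/((π/L)² + 1).
Simplifying, α = (16/5 + π^2)/(4 + π^2).


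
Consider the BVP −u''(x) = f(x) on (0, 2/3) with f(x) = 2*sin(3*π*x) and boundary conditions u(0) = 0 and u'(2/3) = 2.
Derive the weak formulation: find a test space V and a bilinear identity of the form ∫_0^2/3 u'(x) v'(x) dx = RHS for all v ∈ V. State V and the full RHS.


V = {v ∈ H^1(0, 2/3) : v(0) = 0} (test functions vanish at x = 0 where u is specified); weak form: ∫_0^2/3 u'v' dx = ∫_0^2/3 (2*sin(3*π*x)) v dx + 2·v(2/3) for all v ∈ V.

Multiply both sides by a test function v and integrate from 0 to 2/3:
  ∫_0^2/3 −u''(x) v(x) dx = ∫_0^2/3 f(x) v(x) dx.
Integrate the LHS by parts once:
  ∫_0^2/3 −u'' v dx = −[u'(x) v(x)]_0^2/3 + ∫_0^2/3 u'(x) v'(x) dx.
Thus ∫_0^2/3 u'(x) v'(x) dx = ∫_0^2/3 f(x) v(x) dx + [u'(x) v(x)]_0^2/3.
Choose V so that boundary terms are either known or forced to vanish.
Mixed BC: u(0) = 0 (Dirichlet) and u'(2/3) = 2 (Neumann). Define V = {v ∈ H^1(0, 2/3) : v(0) = 0}. Then [u' v]_0^2/3 = u'(2/3)·v(2/3) − u'(0)·0 = 2·v(2/3).
Weak formulation: find u (satisfying any essential BC) such that ∫_0^2/3 u'(x) v'(x) dx = ∫_0^2/3 f v dx + 2·v(2/3) for all v ∈ V (Dirichlet at 0 absorbed into V; Neumann datum at x = 2/3 contributes the boundary term).
Substituting f(x) = 2*sin(3*π*x), the right-hand side is ∫_0^2/3 (2*sin(3*π*x)) v dx + 2·v(2/3).
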